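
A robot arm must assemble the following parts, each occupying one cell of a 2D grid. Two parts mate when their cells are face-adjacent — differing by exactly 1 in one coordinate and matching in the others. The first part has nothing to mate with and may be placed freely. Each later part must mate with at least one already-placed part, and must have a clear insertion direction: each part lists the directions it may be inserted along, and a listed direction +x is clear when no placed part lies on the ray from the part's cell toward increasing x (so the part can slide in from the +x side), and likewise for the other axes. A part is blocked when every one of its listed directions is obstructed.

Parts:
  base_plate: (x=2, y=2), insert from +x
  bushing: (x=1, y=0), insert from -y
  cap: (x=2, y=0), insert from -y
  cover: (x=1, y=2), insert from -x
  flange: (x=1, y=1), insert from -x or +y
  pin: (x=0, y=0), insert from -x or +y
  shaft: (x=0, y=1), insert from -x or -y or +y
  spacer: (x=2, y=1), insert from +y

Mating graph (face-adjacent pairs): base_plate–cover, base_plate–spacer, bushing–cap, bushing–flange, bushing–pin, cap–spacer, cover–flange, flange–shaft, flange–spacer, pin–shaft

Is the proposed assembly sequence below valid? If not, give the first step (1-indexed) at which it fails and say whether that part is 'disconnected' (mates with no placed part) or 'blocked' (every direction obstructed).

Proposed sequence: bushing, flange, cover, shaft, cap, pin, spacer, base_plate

1. bushing@(1, 0) [-y clear] — {bushing}
2. flange@(1, 1) [-x clear] — {bushing, flange}
3. cover@(1, 2) [-x clear] — {bushing, cover, flange}
4. shaft@(0, 1) [-x clear] — {bushing, cover, flange, shaft}
5. cap@(2, 0) [-y clear] — {bushing, cap, cover, flange, shaft}
6. pin@(0, 0) [-x clear] — {bushing, cap, cover, flange, pin, shaft}
7. spacer@(2, 1) [+y clear] — {bushing, cap, cover, flange, pin, shaft, spacer}
8. base_plate@(2, 2) [+x clear] — {base_plate, bushing, cap, cover, flange, pin, shaft, spacer}

Valid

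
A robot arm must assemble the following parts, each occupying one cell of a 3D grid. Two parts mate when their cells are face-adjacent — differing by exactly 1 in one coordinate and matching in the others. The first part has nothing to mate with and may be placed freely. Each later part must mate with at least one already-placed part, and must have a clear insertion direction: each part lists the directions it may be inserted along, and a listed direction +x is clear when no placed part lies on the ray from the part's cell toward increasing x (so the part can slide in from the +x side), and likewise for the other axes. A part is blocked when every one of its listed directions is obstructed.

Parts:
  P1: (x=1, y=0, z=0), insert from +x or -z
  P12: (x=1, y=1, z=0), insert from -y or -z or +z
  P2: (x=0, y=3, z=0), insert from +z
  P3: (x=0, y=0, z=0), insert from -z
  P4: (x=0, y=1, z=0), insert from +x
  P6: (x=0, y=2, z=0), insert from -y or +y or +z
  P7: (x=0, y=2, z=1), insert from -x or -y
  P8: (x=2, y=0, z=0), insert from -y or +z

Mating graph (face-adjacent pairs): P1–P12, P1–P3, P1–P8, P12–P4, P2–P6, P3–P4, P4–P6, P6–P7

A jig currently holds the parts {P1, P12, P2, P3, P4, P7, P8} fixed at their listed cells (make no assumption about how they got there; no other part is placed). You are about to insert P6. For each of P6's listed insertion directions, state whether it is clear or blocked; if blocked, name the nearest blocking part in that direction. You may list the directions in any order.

+y: blocked by P2; +z: blocked by P7; -y: blocked by P4

-y: nearest on ray is P4@(0, 1, 0) ⇒ blocked
+y: nearest on ray is P2@(0, 3, 0) ⇒ blocked
+z: nearest on ray is P7@(0, 2, 1) ⇒ blocked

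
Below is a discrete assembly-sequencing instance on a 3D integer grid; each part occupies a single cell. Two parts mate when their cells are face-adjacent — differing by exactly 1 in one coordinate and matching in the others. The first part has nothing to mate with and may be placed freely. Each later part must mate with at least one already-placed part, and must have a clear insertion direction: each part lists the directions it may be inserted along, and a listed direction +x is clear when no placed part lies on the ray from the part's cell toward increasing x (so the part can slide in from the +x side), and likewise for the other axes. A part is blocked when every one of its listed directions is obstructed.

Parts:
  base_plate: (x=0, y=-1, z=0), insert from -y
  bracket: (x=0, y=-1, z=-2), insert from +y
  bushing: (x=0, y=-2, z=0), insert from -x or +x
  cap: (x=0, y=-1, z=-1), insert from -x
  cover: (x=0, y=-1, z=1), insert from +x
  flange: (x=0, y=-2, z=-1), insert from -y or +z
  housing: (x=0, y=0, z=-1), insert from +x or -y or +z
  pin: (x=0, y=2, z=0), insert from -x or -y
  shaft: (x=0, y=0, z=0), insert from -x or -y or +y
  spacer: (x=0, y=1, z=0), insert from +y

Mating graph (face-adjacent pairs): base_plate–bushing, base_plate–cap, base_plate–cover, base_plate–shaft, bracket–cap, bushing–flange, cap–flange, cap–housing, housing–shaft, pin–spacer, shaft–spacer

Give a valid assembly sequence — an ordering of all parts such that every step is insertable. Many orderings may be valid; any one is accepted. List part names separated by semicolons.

1. cap@(0, -1, -1) [-x clear] — {cap}
2. housing@(0, 0, -1) [+x clear] — {cap, housing}
3. shaft@(0, 0, 0) [-x clear] — {cap, housing, shaft}
4. spacer@(0, 1, 0) [+y clear] — {cap, housing, shaft, spacer}
5. base_plate@(0, -1, 0) [-y clear] — {base_plate, cap, housing, shaft, spacer}
6. cover@(0, -1, 1) [+x clear] — {base_plate, cap, cover, housing, shaft, spacer}
7. bracket@(0, -1, -2) [+y clear] — {base_plate, bracket, cap, cover, housing, shaft, spacer}
8. bushing@(0, -2, 0) [-x clear] — {base_plate, bracket, bushing, cap, cover, housing, shaft, spacer}
9. pin@(0, 2, 0) [-x clear] — {base_plate, bracket, bushing, cap, cover, housing, pin, shaft, spacer}
10. flange@(0, -2, -1) [-y clear] — {base_plate, bracket, bushing, cap, cover, flange, housing, pin, shaft, spacer}

cap; housing; shaft; spacer; base_plate; cover; bracket; bushing; pin; flange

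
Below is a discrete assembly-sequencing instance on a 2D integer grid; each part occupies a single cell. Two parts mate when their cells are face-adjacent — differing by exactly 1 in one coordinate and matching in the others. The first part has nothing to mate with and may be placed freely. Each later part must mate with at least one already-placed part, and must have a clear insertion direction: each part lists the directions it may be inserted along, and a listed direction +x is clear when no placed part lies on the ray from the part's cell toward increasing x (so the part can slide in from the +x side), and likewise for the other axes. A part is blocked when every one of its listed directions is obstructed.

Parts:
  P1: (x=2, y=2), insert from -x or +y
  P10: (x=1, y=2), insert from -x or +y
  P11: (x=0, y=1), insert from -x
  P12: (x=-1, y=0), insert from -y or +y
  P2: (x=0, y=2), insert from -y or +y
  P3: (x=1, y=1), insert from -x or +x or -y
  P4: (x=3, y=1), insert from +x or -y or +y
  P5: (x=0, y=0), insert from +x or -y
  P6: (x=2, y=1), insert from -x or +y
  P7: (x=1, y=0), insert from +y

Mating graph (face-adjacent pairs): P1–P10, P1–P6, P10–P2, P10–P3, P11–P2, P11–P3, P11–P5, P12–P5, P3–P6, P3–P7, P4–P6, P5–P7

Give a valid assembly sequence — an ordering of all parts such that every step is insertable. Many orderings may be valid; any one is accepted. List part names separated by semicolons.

1. P11@(0, 1) [-x clear] — {P11}
2. P5@(0, 0) [+x clear] — {P11, P5}
3. P7@(1, 0) [+y clear] — {P11, P5, P7}
4. P12@(-1, 0) [-y clear] — {P11, P12, P5, P7}
5. P3@(1, 1) [+x clear] — {P11, P12, P3, P5, P7}
6. P10@(1, 2) [-x clear] — {P10, P11, P12, P3, P5, P7}
7. P6@(2, 1) [+y clear] — {P10, P11, P12, P3, P5, P6, P7}
8. P1@(2, 2) [+y clear] — {P1, P10, P11, P12, P3, P5, P6, P7}
9. P4@(3, 1) [+x clear] — {P1, P10, P11, P12, P3, P4, P5, P6, P7}
10. P2@(0, 2) [+y clear] — {P1, P10, P11, P12, P2, P3, P4, P5, P6, P7}

P11; P5; P7; P12; P3; P10; P6; P1; P4; P2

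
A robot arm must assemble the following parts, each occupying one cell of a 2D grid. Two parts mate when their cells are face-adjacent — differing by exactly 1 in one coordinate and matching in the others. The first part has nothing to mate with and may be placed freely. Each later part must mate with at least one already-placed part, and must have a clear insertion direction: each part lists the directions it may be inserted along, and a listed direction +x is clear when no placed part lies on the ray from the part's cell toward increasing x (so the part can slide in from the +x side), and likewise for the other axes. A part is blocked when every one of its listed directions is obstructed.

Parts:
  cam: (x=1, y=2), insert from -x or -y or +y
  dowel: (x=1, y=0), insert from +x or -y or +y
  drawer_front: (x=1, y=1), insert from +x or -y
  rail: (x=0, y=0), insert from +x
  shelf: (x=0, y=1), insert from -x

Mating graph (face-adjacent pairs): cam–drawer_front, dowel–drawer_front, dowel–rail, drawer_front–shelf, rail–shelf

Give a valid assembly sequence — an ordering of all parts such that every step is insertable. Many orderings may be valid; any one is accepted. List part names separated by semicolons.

1. cam@(1, 2) [-x clear] — {cam}
2. drawer_front@(1, 1) [+x clear] — {cam, drawer_front}
3. shelf@(0, 1) [-x clear] — {cam, drawer_front, shelf}
4. rail@(0, 0) [+x clear] — {cam, drawer_front, rail, shelf}
5. dowel@(1, 0) [+x clear] — {cam, dowel, drawer_front, rail, shelf}

cam; drawer_front; shelf; rail; dowel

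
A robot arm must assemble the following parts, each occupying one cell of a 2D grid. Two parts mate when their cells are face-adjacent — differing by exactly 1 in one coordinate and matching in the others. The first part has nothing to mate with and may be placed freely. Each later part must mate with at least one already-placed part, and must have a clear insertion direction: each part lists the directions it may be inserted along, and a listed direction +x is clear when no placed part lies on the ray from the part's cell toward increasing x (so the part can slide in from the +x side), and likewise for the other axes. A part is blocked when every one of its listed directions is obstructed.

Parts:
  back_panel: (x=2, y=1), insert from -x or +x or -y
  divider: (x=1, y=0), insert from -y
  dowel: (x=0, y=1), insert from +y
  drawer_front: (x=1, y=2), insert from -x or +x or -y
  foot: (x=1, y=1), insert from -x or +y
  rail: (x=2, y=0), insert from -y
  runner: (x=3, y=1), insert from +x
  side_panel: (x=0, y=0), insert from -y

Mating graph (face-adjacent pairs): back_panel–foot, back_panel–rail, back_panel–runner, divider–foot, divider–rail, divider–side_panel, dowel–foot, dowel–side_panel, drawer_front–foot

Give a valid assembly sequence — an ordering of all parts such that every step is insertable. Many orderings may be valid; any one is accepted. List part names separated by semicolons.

side_panel; divider; dowel; rail; back_panel; runner; foot; drawer_front

1. side_panel@(0, 0) [-y clear] — {side_panel}
2. divider@(1, 0) [-y clear] — {divider, side_panel}
3. dowel@(0, 1) [+y clear] — {divider, dowel, side_panel}
4. rail@(2, 0) [-y clear] — {divider, dowel, rail, side_panel}
5. back_panel@(2, 1) [+x clear] — {back_panel, divider, dowel, rail, side_panel}
6. runner@(3, 1) [+x clear] — {back_panel, divider, dowel, rail, runner, side_panel}
7. foot@(1, 1) [+y clear] — {back_panel, divider, dowel, foot, rail, runner, side_panel}
8. drawer_front@(1, 2) [-x clear] — {back_panel, divider, dowel, drawer_front, foot, rail, runner, side_panel}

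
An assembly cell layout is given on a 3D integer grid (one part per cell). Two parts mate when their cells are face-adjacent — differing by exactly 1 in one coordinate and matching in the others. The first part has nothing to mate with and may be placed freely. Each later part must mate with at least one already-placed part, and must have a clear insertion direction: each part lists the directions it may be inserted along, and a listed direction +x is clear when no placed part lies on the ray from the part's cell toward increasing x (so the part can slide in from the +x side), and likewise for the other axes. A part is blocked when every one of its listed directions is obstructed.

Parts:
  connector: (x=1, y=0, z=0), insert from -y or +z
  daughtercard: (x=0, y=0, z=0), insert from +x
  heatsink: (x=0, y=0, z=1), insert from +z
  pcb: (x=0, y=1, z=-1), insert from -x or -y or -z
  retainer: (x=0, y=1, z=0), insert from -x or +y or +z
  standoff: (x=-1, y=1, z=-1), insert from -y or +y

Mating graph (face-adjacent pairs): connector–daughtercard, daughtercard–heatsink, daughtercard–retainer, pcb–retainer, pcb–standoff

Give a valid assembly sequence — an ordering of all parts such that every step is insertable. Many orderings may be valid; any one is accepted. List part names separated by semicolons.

heatsink; daughtercard; connector; retainer; pcb; standoff

1. heatsink@(0, 0, 1) [+z clear] — {heatsink}
2. daughtercard@(0, 0, 0) [+x clear] — {daughtercard, heatsink}
3. connector@(1, 0, 0) [-y clear] — {connector, daughtercard, heatsink}
4. retainer@(0, 1, 0) [-x clear] — {connector, daughtercard, heatsink, retainer}
5. pcb@(0, 1, -1) [-x clear] — {connector, daughtercard, heatsink, pcb, retainer}
6. standoff@(-1, 1, -1) [-y clear] — {connector, daughtercard, heatsink, pcb, retainer, standoff}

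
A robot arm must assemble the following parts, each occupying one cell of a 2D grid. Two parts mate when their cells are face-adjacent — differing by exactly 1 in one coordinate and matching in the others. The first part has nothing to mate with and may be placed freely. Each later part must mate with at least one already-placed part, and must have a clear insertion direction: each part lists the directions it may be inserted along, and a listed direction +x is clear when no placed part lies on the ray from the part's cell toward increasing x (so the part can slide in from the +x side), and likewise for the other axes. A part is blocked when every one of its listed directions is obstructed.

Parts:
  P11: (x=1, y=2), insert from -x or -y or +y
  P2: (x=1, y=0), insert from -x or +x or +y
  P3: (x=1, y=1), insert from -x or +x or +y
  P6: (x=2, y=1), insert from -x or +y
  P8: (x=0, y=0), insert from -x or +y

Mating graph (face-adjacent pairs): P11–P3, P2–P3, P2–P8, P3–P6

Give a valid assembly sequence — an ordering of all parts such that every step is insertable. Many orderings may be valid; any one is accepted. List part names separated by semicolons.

P2; P3; P11; P8; P6

1. P2@(1, 0) [-x clear] — {P2}
2. P3@(1, 1) [-x clear] — {P2, P3}
3. P11@(1, 2) [-x clear] — {P11, P2, P3}
4. P8@(0, 0) [-x clear] — {P11, P2, P3, P8}
5. P6@(2, 1) [+y clear] — {P11, P2, P3, P6, P8}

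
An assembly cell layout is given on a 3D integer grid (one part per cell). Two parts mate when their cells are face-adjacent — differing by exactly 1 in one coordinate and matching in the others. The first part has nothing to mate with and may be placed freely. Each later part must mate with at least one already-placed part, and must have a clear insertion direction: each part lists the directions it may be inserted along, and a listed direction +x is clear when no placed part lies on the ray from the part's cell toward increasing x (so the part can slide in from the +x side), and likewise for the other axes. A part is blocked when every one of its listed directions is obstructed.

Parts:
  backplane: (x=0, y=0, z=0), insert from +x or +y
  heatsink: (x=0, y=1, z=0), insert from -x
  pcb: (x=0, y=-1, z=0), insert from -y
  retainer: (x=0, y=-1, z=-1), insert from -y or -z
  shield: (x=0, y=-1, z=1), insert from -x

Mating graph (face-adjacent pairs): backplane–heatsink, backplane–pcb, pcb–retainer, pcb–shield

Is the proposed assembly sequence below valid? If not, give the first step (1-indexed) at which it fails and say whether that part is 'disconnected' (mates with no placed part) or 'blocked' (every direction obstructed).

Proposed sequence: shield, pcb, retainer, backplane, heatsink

Valid

1. shield@(0, -1, 1) [-x clear] — {shield}
2. pcb@(0, -1, 0) [-y clear] — {pcb, shield}
3. retainer@(0, -1, -1) [-y clear] — {pcb, retainer, shield}
4. backplane@(0, 0, 0) [+x clear] — {backplane, pcb, retainer, shield}
5. heatsink@(0, 1, 0) [-x clear] — {backplane, heatsink, pcb, retainer, shield}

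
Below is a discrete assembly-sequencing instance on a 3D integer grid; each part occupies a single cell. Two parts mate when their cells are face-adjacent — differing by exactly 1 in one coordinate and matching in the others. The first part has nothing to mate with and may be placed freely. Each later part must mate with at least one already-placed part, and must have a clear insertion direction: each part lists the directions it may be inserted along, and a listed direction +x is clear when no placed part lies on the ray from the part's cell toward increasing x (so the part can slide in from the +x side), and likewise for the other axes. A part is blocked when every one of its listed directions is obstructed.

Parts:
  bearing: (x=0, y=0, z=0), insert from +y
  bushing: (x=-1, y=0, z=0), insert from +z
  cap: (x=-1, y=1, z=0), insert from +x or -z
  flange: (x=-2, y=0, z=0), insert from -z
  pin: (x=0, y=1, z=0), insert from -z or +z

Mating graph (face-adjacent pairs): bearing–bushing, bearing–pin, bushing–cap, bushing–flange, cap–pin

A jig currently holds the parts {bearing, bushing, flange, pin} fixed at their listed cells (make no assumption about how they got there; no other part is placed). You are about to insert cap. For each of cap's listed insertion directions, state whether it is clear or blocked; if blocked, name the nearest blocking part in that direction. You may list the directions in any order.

+x: blocked by pin; -z: clear

+x: nearest on ray is pin@(0, 1, 0) ⇒ blocked
-z: ray from cap(-1, 1, 0) has no placed part ⇒ clear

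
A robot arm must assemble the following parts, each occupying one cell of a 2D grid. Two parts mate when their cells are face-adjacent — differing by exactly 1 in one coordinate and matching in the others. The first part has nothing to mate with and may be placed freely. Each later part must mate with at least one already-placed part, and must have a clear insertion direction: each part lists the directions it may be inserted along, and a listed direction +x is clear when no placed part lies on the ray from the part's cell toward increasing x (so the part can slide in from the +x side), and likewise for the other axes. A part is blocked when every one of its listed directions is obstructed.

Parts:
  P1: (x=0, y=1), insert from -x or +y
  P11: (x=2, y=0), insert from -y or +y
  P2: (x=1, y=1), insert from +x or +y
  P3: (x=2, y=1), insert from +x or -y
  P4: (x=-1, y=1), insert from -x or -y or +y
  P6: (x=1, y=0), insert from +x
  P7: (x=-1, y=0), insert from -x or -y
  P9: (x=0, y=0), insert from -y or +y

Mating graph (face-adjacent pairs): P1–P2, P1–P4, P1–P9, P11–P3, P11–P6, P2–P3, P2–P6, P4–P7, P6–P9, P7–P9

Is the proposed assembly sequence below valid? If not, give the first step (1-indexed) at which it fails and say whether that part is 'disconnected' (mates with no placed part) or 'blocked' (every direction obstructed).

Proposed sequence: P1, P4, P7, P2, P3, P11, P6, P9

Invalid at step 7 (blocked)

1. P1@(0, 1) [-x clear] — {P1}
2. P4@(-1, 1) [-x clear] — {P1, P4}
3. P7@(-1, 0) [-x clear] — {P1, P4, P7}
4. P2@(1, 1) [+x clear] — {P1, P2, P4, P7}
5. P3@(2, 1) [+x clear] — {P1, P2, P3, P4, P7}
6. P11@(2, 0) [-y clear] — {P1, P11, P2, P3, P4, P7}
7. P6@(1, 0) — +x all obstructed ⇒ blocked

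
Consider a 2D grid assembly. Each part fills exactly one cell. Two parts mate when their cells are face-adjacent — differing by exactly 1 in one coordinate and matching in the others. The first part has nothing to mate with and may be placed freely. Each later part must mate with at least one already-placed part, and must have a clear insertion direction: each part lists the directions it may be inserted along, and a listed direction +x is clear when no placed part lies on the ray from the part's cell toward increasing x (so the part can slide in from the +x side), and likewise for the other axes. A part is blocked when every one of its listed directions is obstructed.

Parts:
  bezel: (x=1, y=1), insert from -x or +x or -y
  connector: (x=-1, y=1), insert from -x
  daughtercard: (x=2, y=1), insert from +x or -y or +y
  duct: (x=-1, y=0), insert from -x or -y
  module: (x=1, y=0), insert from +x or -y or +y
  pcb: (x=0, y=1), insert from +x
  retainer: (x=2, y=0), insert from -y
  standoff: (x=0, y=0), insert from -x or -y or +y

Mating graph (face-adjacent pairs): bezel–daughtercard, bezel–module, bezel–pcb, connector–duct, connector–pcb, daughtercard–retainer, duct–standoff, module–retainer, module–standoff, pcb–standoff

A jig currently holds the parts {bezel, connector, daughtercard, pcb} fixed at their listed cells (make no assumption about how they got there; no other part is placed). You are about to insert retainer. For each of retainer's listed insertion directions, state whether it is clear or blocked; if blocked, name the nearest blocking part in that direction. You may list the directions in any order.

-y: clear

-y: ray from retainer(2, 0) has no placed part ⇒ clear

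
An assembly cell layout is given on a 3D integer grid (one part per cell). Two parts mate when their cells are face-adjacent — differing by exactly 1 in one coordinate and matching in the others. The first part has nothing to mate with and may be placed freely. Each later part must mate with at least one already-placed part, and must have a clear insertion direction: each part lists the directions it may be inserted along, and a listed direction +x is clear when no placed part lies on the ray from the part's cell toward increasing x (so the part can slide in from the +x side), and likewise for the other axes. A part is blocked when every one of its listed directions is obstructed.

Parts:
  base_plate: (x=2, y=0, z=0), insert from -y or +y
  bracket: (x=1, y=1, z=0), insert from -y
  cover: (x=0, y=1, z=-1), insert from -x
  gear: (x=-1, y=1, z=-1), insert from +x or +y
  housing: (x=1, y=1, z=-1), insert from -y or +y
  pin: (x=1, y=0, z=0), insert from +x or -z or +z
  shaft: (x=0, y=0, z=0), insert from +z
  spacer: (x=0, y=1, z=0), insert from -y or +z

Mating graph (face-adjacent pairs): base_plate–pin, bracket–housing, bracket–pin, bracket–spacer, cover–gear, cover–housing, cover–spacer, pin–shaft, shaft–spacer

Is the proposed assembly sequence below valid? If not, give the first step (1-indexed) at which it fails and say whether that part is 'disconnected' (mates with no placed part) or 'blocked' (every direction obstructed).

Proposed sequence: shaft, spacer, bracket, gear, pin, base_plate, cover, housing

Invalid at step 4 (disconnected)

1. shaft@(0, 0, 0) [+z clear] — {shaft}
2. spacer@(0, 1, 0) [+z clear] — {shaft, spacer}
3. bracket@(1, 1, 0) [-y clear] — {bracket, shaft, spacer}
4. gear@(-1, 1, -1) — no placed neighbour ⇒ disconnected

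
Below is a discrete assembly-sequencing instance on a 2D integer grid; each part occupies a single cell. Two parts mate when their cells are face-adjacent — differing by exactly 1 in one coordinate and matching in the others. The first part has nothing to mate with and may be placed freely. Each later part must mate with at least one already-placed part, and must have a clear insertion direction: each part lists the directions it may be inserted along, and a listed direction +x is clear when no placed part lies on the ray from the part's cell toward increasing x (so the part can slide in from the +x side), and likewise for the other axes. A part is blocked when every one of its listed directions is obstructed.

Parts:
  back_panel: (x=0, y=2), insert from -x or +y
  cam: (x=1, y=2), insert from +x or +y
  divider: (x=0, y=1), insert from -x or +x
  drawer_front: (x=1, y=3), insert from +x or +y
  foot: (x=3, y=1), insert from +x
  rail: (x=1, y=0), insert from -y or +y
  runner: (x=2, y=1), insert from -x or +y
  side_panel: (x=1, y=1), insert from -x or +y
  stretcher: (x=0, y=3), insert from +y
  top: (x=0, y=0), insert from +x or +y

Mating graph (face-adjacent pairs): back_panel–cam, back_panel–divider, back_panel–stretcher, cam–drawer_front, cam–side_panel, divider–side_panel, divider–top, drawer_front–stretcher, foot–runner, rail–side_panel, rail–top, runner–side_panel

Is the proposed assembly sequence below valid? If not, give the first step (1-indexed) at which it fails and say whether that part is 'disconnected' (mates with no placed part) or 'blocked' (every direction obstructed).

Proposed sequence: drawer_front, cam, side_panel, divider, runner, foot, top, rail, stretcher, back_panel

Valid

1. drawer_front@(1, 3) [+x clear] — {drawer_front}
2. cam@(1, 2) [+x clear] — {cam, drawer_front}
3. side_panel@(1, 1) [-x clear] — {cam, drawer_front, side_panel}
4. divider@(0, 1) [-x clear] — {cam, divider, drawer_front, side_panel}
5. runner@(2, 1) [+y clear] — {cam, divider, drawer_front, runner, side_panel}
6. foot@(3, 1) [+x clear] — {cam, divider, drawer_front, foot, runner, side_panel}
7. top@(0, 0) [+x clear] — {cam, divider, drawer_front, foot, runner, side_panel, top}
8. rail@(1, 0) [-y clear] — {cam, divider, drawer_front, foot, rail, runner, side_panel, top}
9. stretcher@(0, 3) [+y clear] — {cam, divider, drawer_front, foot, rail, runner, side_panel, stretcher, top}
10. back_panel@(0, 2) [-x clear] — {back_panel, cam, divider, drawer_front, foot, rail, runner, side_panel, stretcher, top}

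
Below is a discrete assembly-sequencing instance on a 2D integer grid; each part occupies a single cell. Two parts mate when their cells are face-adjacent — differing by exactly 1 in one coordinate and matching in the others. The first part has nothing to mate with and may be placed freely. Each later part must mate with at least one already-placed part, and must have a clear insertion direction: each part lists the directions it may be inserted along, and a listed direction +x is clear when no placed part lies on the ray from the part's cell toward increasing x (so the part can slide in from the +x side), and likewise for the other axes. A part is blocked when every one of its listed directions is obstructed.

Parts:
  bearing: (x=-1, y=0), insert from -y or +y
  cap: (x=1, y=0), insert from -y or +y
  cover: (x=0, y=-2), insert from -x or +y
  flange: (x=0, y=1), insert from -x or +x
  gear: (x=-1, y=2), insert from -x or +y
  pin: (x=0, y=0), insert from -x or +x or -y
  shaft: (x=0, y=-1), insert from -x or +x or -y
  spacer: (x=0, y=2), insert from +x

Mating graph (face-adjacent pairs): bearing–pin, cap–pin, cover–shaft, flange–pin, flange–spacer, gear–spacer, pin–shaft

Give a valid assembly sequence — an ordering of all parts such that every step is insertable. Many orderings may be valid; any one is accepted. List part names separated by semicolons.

1. cap@(1, 0) [-y clear] — {cap}
2. pin@(0, 0) [-x clear] — {cap, pin}
3. flange@(0, 1) [-x clear] — {cap, flange, pin}
4. spacer@(0, 2) [+x clear] — {cap, flange, pin, spacer}
5. shaft@(0, -1) [-x clear] — {cap, flange, pin, shaft, spacer}
6. cover@(0, -2) [-x clear] — {cap, cover, flange, pin, shaft, spacer}
7. gear@(-1, 2) [-x clear] — {cap, cover, flange, gear, pin, shaft, spacer}
8. bearing@(-1, 0) [-y clear] — {bearing, cap, cover, flange, gear, pin, shaft, spacer}

cap; pin; flange; spacer; shaft; cover; gear; bearing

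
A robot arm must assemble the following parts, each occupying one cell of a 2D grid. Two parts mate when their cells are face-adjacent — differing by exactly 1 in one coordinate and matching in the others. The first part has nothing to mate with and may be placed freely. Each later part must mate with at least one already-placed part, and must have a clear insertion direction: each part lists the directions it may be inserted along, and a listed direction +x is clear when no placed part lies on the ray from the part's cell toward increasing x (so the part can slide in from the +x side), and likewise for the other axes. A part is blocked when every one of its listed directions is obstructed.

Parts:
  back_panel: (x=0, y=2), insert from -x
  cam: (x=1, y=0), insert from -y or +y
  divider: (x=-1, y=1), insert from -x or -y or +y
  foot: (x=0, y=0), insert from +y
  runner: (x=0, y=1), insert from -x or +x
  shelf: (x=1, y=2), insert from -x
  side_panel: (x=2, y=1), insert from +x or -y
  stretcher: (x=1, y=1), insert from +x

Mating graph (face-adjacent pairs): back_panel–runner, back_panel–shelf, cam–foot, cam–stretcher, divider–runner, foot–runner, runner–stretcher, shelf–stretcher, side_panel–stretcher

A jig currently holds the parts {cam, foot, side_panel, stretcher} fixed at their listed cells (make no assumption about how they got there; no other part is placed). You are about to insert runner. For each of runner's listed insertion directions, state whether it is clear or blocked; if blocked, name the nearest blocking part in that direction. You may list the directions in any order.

+x: blocked by stretcher; -x: clear

-x: ray from runner(0, 1) has no placed part ⇒ clear
+x: nearest on ray is stretcher@(1, 1) ⇒ blocked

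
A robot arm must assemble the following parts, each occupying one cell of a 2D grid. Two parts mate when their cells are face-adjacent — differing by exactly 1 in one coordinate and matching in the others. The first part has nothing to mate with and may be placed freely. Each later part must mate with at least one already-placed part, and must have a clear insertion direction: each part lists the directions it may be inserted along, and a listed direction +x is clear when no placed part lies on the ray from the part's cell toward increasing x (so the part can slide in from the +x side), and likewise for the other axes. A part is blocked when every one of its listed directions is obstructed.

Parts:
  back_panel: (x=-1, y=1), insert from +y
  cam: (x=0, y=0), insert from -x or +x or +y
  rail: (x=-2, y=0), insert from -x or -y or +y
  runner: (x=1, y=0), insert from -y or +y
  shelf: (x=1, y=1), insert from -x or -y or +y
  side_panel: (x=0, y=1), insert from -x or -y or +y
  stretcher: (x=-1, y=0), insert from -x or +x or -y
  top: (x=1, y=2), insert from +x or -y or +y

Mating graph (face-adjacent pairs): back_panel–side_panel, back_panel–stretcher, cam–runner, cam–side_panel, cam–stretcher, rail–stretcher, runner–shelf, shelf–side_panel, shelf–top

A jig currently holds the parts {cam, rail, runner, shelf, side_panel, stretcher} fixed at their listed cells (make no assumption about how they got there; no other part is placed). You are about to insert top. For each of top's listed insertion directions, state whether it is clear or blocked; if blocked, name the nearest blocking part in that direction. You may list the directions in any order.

+x: clear; +y: clear; -y: blocked by shelf

+x: ray from top(1, 2) has no placed part ⇒ clear
-y: nearest on ray is shelf@(1, 1) ⇒ blocked
+y: ray from top(1, 2) has no placed part ⇒ clear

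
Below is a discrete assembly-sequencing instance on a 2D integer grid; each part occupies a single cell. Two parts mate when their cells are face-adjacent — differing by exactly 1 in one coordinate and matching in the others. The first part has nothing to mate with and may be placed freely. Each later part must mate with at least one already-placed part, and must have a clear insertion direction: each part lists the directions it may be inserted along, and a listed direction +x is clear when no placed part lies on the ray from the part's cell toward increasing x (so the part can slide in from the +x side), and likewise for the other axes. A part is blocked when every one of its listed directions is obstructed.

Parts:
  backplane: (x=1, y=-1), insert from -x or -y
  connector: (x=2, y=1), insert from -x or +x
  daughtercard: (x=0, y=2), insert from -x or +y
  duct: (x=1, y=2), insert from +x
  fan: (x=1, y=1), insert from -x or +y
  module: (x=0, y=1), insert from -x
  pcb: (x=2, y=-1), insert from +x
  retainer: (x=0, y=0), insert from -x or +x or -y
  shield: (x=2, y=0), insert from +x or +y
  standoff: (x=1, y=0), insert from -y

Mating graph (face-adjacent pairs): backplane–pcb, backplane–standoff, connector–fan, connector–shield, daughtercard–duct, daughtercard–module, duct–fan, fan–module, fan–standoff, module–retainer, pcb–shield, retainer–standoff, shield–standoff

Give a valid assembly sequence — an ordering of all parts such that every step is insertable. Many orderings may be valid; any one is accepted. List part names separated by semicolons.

1. shield@(2, 0) [+x clear] — {shield}
2. pcb@(2, -1) [+x clear] — {pcb, shield}
3. standoff@(1, 0) [-y clear] — {pcb, shield, standoff}
4. retainer@(0, 0) [-x clear] — {pcb, retainer, shield, standoff}
5. module@(0, 1) [-x clear] — {module, pcb, retainer, shield, standoff}
6. fan@(1, 1) [+y clear] — {fan, module, pcb, retainer, shield, standoff}
7. duct@(1, 2) [+x clear] — {duct, fan, module, pcb, retainer, shield, standoff}
8. connector@(2, 1) [+x clear] — {connector, duct, fan, module, pcb, retainer, shield, standoff}
9. daughtercard@(0, 2) [-x clear] — {connector, daughtercard, duct, fan, module, pcb, retainer, shield, standoff}
10. backplane@(1, -1) [-x clear] — {backplane, connector, daughtercard, duct, fan, module, pcb, retainer, shield, standoff}

shield; pcb; standoff; retainer; module; fan; duct; connector; daughtercard; backplane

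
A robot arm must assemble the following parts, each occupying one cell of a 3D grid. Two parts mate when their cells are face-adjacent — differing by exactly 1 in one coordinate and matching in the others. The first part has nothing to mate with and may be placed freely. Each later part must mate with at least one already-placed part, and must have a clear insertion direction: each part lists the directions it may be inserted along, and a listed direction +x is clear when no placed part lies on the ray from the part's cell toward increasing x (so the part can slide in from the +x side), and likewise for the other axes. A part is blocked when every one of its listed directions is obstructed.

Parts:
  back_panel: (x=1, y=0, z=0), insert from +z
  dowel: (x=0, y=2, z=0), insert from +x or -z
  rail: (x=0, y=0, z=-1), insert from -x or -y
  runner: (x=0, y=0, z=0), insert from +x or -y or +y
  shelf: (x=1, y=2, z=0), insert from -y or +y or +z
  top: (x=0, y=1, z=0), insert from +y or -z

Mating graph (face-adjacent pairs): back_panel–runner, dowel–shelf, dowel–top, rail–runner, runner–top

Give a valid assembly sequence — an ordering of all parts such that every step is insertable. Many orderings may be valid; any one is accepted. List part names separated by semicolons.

1. back_panel@(1, 0, 0) [+z clear] — {back_panel}
2. runner@(0, 0, 0) [-y clear] — {back_panel, runner}
3. top@(0, 1, 0) [+y clear] — {back_panel, runner, top}
4. rail@(0, 0, -1) [-x clear] — {back_panel, rail, runner, top}
5. dowel@(0, 2, 0) [+x clear] — {back_panel, dowel, rail, runner, top}
6. shelf@(1, 2, 0) [+y clear] — {back_panel, dowel, rail, runner, shelf, top}

back_panel; runner; top; rail; dowel; shelf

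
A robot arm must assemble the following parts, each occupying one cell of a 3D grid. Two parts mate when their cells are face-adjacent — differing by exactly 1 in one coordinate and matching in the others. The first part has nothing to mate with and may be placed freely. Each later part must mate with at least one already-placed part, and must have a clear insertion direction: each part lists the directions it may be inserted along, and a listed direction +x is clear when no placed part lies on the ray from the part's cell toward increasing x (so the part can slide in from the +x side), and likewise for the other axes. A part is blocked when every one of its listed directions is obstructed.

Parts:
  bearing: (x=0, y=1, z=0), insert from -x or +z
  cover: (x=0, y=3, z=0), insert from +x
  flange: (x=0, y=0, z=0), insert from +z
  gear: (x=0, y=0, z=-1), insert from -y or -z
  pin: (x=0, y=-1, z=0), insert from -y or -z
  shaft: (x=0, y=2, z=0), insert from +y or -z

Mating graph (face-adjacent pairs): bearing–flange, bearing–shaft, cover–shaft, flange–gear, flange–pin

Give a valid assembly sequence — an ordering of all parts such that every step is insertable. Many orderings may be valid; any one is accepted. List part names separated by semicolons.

bearing; flange; shaft; cover; pin; gear

1. bearing@(0, 1, 0) [-x clear] — {bearing}
2. flange@(0, 0, 0) [+z clear] — {bearing, flange}
3. shaft@(0, 2, 0) [+y clear] — {bearing, flange, shaft}
4. cover@(0, 3, 0) [+x clear] — {bearing, cover, flange, shaft}
5. pin@(0, -1, 0) [-y clear] — {bearing, cover, flange, pin, shaft}
6. gear@(0, 0, -1) [-y clear] — {bearing, cover, flange, gear, pin, shaft}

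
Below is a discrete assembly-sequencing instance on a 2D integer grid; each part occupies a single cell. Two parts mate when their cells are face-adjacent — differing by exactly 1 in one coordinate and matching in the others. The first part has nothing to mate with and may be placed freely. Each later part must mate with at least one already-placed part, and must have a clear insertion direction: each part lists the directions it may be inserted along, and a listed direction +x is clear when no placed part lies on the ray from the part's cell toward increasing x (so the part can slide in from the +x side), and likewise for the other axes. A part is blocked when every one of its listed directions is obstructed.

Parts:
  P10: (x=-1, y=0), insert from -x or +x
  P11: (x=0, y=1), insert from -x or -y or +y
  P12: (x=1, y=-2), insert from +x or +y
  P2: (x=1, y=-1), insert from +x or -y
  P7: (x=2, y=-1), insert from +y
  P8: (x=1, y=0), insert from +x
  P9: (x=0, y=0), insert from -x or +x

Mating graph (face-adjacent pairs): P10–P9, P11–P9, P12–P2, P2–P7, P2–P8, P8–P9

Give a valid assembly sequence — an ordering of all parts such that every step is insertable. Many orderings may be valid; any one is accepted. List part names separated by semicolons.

P11; P9; P8; P2; P12; P10; P7

1. P11@(0, 1) [-x clear] — {P11}
2. P9@(0, 0) [-x clear] — {P11, P9}
3. P8@(1, 0) [+x clear] — {P11, P8, P9}
4. P2@(1, -1) [+x clear] — {P11, P2, P8, P9}
5. P12@(1, -2) [+x clear] — {P11, P12, P2, P8, P9}
6. P10@(-1, 0) [-x clear] — {P10, P11, P12, P2, P8, P9}
7. P7@(2, -1) [+y clear] — {P10, P11, P12, P2, P7, P8, P9}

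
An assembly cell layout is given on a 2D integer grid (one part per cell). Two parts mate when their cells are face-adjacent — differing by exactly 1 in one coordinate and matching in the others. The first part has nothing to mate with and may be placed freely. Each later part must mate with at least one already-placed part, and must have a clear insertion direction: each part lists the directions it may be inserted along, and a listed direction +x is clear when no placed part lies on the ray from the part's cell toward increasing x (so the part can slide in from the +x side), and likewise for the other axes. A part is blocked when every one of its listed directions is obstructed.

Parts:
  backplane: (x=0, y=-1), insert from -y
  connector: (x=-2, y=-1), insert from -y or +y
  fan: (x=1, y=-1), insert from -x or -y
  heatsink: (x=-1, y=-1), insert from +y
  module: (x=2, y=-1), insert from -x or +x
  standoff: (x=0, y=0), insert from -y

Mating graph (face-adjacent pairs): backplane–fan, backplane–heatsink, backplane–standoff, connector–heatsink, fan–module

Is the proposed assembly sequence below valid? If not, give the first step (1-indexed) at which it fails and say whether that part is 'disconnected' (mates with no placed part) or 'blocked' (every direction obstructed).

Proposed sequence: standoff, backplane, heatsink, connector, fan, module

1. standoff@(0, 0) [-y clear] — {standoff}
2. backplane@(0, -1) [-y clear] — {backplane, standoff}
3. heatsink@(-1, -1) [+y clear] — {backplane, heatsink, standoff}
4. connector@(-2, -1) [-y clear] — {backplane, connector, heatsink, standoff}
5. fan@(1, -1) [-y clear] — {backplane, connector, fan, heatsink, standoff}
6. module@(2, -1) [+x clear] — {backplane, connector, fan, heatsink, module, standoff}

Valid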